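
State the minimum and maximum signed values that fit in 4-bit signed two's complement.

Minimum: −2^3 = -8.
Maximum: 2^3 − 1 = 7.

min = -8, max = 7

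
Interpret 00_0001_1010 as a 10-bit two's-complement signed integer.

MSB is 0, so the value is non-negative: 0000011010 = 26.

26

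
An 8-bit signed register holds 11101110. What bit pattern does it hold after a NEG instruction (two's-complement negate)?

Invert: 00010001. Add 1: 00010010.
Check: 11101110 = -18, 00010010 = 18.

00010010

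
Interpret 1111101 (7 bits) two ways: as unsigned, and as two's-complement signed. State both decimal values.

unsigned = 125, signed = -3

Unsigned: 1111101 = 125.
Signed: MSB=1 → 125 − 128 = -3.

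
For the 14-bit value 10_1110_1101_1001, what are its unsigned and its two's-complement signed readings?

Unsigned: 10111011011001 = 11993.
Signed: MSB=1 → 11993 − 16384 = -4391.

unsigned = 11993, signed = -4391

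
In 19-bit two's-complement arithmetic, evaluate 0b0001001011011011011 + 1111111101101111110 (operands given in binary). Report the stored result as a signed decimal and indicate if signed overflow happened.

0b0001001011011011011 → 0001001011011011011 = 38619 (signed)
1111111101101111110 = -1154 (signed)
  0001001011011011011
+ 1111111101101111110
= 0001001001001011001  (discard carry-out 1)
Result 0001001001001011001: MSB = 0 → value 37465.
Addends have opposite signs, so signed overflow cannot occur.

37465; no overflow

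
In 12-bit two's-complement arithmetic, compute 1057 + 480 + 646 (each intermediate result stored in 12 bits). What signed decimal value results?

-1913

1057 + 480 = 1537 (011000000001)
1537 + 646 = 2183 → wraps to -1913 (100010000111)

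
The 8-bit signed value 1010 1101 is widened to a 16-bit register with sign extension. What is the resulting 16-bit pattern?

MSB of 10101101 is 1; replicate it into the new high bits.
11111111|10101101 → 1111111110101101 (still -83).

1111111110101101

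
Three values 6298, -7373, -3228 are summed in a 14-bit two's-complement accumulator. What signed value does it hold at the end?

-4303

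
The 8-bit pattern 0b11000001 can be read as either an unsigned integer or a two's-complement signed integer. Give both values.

Unsigned: 11000001 = 193.
Signed: MSB=1 → 193 − 256 = -63.

unsigned = 193, signed = -63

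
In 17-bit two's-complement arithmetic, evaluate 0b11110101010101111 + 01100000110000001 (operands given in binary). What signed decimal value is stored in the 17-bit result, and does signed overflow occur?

0b11110101010101111 → 11110101010101111 = -5457 (signed)
01100000110000001 = 49537 (signed)
  11110101010101111
+ 01100000110000001
= 01010110000110000  (discard carry-out 1)
Result 01010110000110000: MSB = 0 → value 44080.
Addends have opposite signs, so signed overflow cannot occur.

44080; no overflow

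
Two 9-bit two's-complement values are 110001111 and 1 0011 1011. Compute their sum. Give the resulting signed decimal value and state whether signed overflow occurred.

110001111 = -113 (signed)
1 0011 1011 → 100111011 = -197 (signed)
  110001111
+ 100111011
= 011001010  (discard carry-out 1)
Result 011001010: MSB = 0 → value 202.
Both addends are negative but the stored result is non-negative: signed overflow. The true value -113 + (-197) = -310 lies outside [-256, 255].

202; overflow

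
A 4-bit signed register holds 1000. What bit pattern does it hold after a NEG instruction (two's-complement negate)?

1000

Invert: 0111. Add 1: 1000.
(1000 is the minimum value -8; its negation overflows and yields itself.)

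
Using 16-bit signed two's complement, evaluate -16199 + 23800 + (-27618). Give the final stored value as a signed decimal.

-20017

-16199 + 23800 = 7601 (0001110110110001)
7601 + (-27618) = -20017 (1011000111001111)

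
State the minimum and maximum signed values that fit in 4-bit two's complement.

Minimum: −2^3 = -8.
Maximum: 2^3 − 1 = 7.

min = -8, max = 7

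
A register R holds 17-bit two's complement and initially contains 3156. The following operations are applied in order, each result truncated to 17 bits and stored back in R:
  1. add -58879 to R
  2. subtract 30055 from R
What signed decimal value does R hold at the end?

45294

Start: R = 3156 = 00000110001010100.
R = 3156 + (-58879) = -55723 = 10010011001010101
R = -55723 − 30055 = -85778; wraps to 45294 = 01011000011101110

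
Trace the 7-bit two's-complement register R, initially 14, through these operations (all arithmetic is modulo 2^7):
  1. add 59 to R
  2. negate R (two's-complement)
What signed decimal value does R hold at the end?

Start: R = 14 = 0001110.
R = 14 + 59 = 73; wraps to -55 = 1001001
R = −(-55) = 55 = 0110111

55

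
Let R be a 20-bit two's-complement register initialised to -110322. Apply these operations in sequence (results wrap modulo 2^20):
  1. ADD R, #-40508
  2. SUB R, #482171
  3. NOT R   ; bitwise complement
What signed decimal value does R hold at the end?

-415576

Start: R = -110322 = 11100101000100001110.
R = -110322 + (-40508) = -150830 = 11011011001011010010
R = -150830 − 482171 = -633001; wraps to 415575 = 01100101011101010111
R = NOT 01100101011101010111 = 10011010100010101000 = -415576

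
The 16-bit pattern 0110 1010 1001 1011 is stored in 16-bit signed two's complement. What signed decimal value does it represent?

27291

MSB is 0, so the value is non-negative: 0110101010011011 = 27291.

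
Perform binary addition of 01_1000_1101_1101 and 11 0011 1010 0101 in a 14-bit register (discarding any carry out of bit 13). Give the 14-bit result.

00110010000010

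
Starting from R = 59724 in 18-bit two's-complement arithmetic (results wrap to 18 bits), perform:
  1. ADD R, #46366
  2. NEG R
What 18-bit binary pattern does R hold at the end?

100110000110010110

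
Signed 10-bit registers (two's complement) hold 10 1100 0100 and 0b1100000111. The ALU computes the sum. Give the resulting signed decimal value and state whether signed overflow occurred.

459; overflow

10 1100 0100 → 1011000100 = -316 (signed)
0b1100000111 → 1100000111 = -249 (signed)
  1011000100
+ 1100000111
= 0111001011  (discard carry-out 1)
Result 0111001011: MSB = 0 → value 459.
Both addends are negative but the stored result is non-negative: signed overflow. The true value -316 + (-249) = -565 lies outside [-512, 511].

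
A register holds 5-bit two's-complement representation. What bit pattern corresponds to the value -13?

|-13| = 13 = 01101 in 5 bits.
Invert the bits: 10010. Add 1: 10011.

10011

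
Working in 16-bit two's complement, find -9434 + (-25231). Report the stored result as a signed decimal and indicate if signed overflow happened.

30871; overflow

-9434 → 1101101100100110
-25231 → 1001110101110001
  1101101100100110
+ 1001110101110001
= 0111100010010111  (discard carry-out 1)
Result 0111100010010111: MSB = 0 → value 30871.
Both addends are negative but the stored result is non-negative: signed overflow. The true value -9434 + (-25231) = -34665 lies outside [-32768, 32767].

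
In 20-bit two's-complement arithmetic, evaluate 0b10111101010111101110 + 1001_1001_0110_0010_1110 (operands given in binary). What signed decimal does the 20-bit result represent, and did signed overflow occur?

355356; overflow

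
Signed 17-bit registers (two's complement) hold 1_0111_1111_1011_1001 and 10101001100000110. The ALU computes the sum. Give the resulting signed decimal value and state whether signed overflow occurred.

1_0111_1111_1011_1001 → 10111111110111001 = -32839 (signed)
10101001100000110 = -44282 (signed)
  10111111110111001
+ 10101001100000110
= 01101001010111111  (discard carry-out 1)
Result 01101001010111111: MSB = 0 → value 53951.
Both addends are negative but the stored result is non-negative: signed overflow. The true value -32839 + (-44282) = -77121 lies outside [-65536, 65535].

53951; overflow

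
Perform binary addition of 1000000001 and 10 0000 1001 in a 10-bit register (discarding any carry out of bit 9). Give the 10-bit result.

  1000000001
+ 1000001001
= 0000001010  (discard carry-out 1)

0000001010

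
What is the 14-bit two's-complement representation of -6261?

|-6261| = 6261 = 01100001110101 in 14 bits.
Invert the bits: 10011110001010. Add 1: 10011110001011.

10011110001011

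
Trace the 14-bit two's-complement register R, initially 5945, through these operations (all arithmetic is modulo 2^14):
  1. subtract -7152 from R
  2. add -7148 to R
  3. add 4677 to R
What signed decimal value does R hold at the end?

-5758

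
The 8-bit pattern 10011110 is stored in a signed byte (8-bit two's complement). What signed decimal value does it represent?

MSB is 1, so the value is negative.
Invert: 01100001. Add 1: 01100010 = 98. So the value is −98.

-98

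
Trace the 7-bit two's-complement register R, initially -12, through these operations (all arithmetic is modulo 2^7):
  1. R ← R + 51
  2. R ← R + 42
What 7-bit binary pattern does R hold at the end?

Start: R = -12 = 1110100.
R = -12 + 51 = 39 = 0100111
R = 39 + 42 = 81; wraps to -47 = 1010001

1010001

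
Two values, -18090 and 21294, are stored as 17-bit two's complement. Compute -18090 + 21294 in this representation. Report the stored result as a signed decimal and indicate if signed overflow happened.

-18090 → 11011100101010110
21294 → 00101001100101110
  11011100101010110
+ 00101001100101110
= 00000110010000100  (discard carry-out 1)
Result 00000110010000100: MSB = 0 → value 3204.
Addends have opposite signs, so signed overflow cannot occur.

3204; no overflow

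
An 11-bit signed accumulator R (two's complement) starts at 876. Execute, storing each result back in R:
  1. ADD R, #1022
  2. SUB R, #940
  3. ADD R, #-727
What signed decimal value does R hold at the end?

231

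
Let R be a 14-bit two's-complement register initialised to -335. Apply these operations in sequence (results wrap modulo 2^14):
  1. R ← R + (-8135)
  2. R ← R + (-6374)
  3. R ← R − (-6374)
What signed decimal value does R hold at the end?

7914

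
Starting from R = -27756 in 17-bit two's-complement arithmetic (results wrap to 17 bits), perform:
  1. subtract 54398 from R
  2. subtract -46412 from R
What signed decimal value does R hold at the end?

-35742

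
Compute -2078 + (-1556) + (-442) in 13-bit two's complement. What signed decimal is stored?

-4076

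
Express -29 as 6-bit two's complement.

100011

|-29| = 29 = 011101 in 6 bits.
Invert the bits: 100010. Add 1: 100011.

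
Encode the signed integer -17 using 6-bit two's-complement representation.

|-17| = 17 = 010001 in 6 bits.
Invert the bits: 101110. Add 1: 101111.

101111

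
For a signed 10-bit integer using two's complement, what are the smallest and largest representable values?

min = -512, max = 511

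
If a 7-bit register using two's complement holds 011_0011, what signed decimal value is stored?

51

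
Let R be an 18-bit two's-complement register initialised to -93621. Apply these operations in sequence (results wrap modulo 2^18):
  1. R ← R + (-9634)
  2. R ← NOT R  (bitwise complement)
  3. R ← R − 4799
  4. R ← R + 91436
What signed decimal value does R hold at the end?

-72253

Start: R = -93621 = 101001001001001011.
R = -93621 + (-9634) = -103255 = 100110110010101001
R = NOT 100110110010101001 = 011001001101010110 = 103254
R = 103254 − 4799 = 98455 = 011000000010010111
R = 98455 + 91436 = 189891; wraps to -72253 = 101110010111000011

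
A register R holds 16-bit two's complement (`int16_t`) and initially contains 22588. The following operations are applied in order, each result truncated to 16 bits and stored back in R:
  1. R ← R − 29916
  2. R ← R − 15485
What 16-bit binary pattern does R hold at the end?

Start: R = 22588 = 0101100000111100.
R = 22588 − 29916 = -7328 = 1110001101100000
R = -7328 − 15485 = -22813 = 1010011011100011

1010011011100011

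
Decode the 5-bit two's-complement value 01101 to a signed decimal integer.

MSB is 0, so the value is non-negative: 01101 = 13.

13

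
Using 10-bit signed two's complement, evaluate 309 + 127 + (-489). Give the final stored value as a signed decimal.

-53

309 + 127 = 436 (0110110100)
436 + (-489) = -53 (1111001011)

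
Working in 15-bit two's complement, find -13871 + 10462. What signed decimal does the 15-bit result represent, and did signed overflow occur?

-13871 → 100100111010001
10462 → 010100011011110
  100100111010001
+ 010100011011110
= 111001010101111
Result 111001010101111: MSB = 1 → 29359 − 32768 = -3409.
Addends have opposite signs, so signed overflow cannot occur.

-3409; no overflow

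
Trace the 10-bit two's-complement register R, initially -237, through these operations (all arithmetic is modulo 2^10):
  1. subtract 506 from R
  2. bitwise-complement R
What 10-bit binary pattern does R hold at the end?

Start: R = -237 = 1100010011.
R = -237 − 506 = -743; wraps to 281 = 0100011001
R = NOT 0100011001 = 1011100110 = -282

1011100110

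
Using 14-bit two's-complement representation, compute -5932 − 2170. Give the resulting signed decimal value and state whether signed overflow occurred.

-5932 → 10100011010100
2170 → 00100001111010
Subtract via negate-and-add: invert 00100001111010 + 1 = 11011110000110 (i.e. -2170).
  10100011010100
+ 11011110000110
= 10000001011010  (discard carry-out 1)
Result 10000001011010: MSB = 1 → 8282 − 16384 = -8102.
Both addends (after negating the subtrahend) are negative and so is the stored result: no signed overflow.

-8102; no overflow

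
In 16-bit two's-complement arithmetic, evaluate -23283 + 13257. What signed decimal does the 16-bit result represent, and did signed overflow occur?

-10026; no overflow

-23283 → 1010010100001101
13257 → 0011001111001001
  1010010100001101
+ 0011001111001001
= 1101100011010110
Result 1101100011010110: MSB = 1 → 55510 − 65536 = -10026.
Addends have opposite signs, so signed overflow cannot occur.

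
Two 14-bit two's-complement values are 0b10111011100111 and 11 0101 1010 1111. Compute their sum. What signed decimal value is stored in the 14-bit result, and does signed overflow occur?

-7018; no overflow

0b10111011100111 → 10111011100111 = -4377 (signed)
11 0101 1010 1111 → 11010110101111 = -2641 (signed)
  10111011100111
+ 11010110101111
= 10010010010110  (discard carry-out 1)
Result 10010010010110: MSB = 1 → 9366 − 16384 = -7018.
Both addends are negative and so is the stored result: no signed overflow.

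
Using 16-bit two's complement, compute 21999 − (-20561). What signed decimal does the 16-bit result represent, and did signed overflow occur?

21999 → 0101010111101111
-20561 → 1010111110101111
Subtract via negate-and-add: invert 1010111110101111 + 1 = 0101000001010001 (i.e. 20561).
  0101010111101111
+ 0101000001010001
= 1010011001000000
Result 1010011001000000: MSB = 1 → 42560 − 65536 = -22976.
Both addends (after negating the subtrahend) are non-negative but the stored result is negative: signed overflow. The true value 21999 − (-20561) = 42560 lies outside [-32768, 32767].

-22976; overflow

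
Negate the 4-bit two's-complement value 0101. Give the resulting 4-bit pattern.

Invert: 1010. Add 1: 1011.
Check: 0101 = 5, 1011 = -5.

1011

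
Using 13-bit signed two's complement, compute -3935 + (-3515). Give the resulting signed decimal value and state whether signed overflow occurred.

742; overflow

-3935 → 1000010100001
-3515 → 1001001000101
  1000010100001
+ 1001001000101
= 0001011100110  (discard carry-out 1)
Result 0001011100110: MSB = 0 → value 742.
Both addends are negative but the stored result is non-negative: signed overflow. The true value -3935 + (-3515) = -7450 lies outside [-4096, 4095].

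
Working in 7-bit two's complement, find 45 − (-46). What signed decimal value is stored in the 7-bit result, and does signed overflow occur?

-37; overflow

45 → 0101101
-46 → 1010010
Subtract via negate-and-add: invert 1010010 + 1 = 0101110 (i.e. 46).
  0101101
+ 0101110
= 1011011
Result 1011011: MSB = 1 → 91 − 128 = -37.
Both addends (after negating the subtrahend) are non-negative but the stored result is negative: signed overflow. The true value 45 − (-46) = 91 lies outside [-64, 63].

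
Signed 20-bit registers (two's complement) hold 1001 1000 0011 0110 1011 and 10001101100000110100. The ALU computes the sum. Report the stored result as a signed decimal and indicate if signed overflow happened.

1001 1000 0011 0110 1011 → 10011000001101101011 = -425109 (signed)
10001101100000110100 = -468940 (signed)
  10011000001101101011
+ 10001101100000110100
= 00100101101110011111  (discard carry-out 1)
Result 00100101101110011111: MSB = 0 → value 154527.
Both addends are negative but the stored result is non-negative: signed overflow. The true value -425109 + (-468940) = -894049 lies outside [-524288, 524287].

154527; overflow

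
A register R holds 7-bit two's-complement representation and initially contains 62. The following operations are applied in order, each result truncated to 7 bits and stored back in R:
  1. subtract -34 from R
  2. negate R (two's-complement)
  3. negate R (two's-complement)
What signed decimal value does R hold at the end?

Start: R = 62 = 0111110.
R = 62 − (-34) = 96; wraps to -32 = 1100000
R = −(-32) = 32 = 0100000
R = −(32) = -32 = 1100000

-32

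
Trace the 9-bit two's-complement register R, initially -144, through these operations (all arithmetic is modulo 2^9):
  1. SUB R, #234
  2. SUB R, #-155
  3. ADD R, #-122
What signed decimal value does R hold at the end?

167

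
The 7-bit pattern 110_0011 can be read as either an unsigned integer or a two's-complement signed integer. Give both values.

Unsigned: 1100011 = 99.
Signed: MSB=1 → 99 − 128 = -29.

unsigned = 99, signed = -29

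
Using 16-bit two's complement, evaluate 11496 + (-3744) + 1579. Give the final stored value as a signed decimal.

9331

11496 + (-3744) = 7752 (0001111001001000)
7752 + 1579 = 9331 (0010010001110011)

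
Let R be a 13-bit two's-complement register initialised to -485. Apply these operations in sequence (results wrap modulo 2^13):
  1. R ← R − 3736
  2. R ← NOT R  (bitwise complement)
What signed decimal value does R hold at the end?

Start: R = -485 = 1111000011011.
R = -485 − 3736 = -4221; wraps to 3971 = 0111110000011
R = NOT 0111110000011 = 1000001111100 = -3972

-3972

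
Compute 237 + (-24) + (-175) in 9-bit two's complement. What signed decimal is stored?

237 + (-24) = 213 (011010101)
213 + (-175) = 38 (000100110)

38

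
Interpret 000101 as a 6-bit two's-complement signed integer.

MSB is 0, so the value is non-negative: 000101 = 5.

5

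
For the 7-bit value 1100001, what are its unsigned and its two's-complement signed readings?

unsigned = 97, signed = -31

Unsigned: 1100001 = 97.
Signed: MSB=1 → 97 − 128 = -31.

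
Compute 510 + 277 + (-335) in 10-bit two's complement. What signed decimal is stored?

452

510 + 277 = 787 → wraps to -237 (1100010011)
-237 + (-335) = -572 → wraps to 452 (0111000100)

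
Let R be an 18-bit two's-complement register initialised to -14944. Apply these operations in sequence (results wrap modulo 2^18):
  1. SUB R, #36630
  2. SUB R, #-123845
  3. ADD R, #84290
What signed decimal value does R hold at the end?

Start: R = -14944 = 111100010110100000.
R = -14944 − 36630 = -51574 = 110011011010001010
R = -51574 − (-123845) = 72271 = 010001101001001111
R = 72271 + 84290 = 156561; wraps to -105583 = 100110001110010001

-105583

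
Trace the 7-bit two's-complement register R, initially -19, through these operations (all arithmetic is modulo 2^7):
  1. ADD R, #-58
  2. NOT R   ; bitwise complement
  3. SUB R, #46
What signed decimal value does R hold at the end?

Start: R = -19 = 1101101.
R = -19 + (-58) = -77; wraps to 51 = 0110011
R = NOT 0110011 = 1001100 = -52
R = -52 − 46 = -98; wraps to 30 = 0011110

30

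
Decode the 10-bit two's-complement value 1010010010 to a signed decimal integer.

MSB is 1, so the value is negative.
Unsigned reading: 658. Subtract 2^10 = 1024: 658 − 1024 = -366.

-366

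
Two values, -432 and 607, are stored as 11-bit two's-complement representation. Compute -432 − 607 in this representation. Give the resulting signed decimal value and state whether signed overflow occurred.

1009; overflow

-432 → 11001010000
607 → 01001011111
Subtract via negate-and-add: invert 01001011111 + 1 = 10110100001 (i.e. -607).
  11001010000
+ 10110100001
= 01111110001  (discard carry-out 1)
Result 01111110001: MSB = 0 → value 1009.
Both addends (after negating the subtrahend) are negative but the stored result is non-negative: signed overflow. The true value -432 − 607 = -1039 lies outside [-1024, 1023].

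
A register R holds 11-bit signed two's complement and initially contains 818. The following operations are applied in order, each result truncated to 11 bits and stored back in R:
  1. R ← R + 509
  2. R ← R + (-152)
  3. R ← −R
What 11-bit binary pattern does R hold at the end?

01101101001

Start: R = 818 = 01100110010.
R = 818 + 509 = 1327; wraps to -721 = 10100101111
R = -721 + (-152) = -873 = 10010010111
R = −(-873) = 873 = 01101101001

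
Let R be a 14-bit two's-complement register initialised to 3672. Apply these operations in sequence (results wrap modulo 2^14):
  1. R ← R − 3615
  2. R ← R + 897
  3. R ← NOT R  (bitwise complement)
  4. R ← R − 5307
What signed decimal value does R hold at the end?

-6262

Start: R = 3672 = 00111001011000.
R = 3672 − 3615 = 57 = 00000000111001
R = 57 + 897 = 954 = 00001110111010
R = NOT 00001110111010 = 11110001000101 = -955
R = -955 − 5307 = -6262 = 10011110001010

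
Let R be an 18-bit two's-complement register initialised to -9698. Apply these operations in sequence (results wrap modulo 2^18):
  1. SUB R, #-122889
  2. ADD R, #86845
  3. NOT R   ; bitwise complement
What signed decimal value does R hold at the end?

Start: R = -9698 = 111101101000011110.
R = -9698 − (-122889) = 113191 = 011011101000100111
R = 113191 + 86845 = 200036; wraps to -62108 = 110000110101100100
R = NOT 110000110101100100 = 001111001010011011 = 62107

62107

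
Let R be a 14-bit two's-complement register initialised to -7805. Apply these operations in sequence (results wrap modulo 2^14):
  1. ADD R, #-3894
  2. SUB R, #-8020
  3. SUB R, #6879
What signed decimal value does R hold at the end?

5826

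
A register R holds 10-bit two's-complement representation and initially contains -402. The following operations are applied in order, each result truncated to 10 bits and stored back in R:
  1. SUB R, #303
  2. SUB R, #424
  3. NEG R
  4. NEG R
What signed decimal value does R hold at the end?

-105

Start: R = -402 = 1001101110.
R = -402 − 303 = -705; wraps to 319 = 0100111111
R = 319 − 424 = -105 = 1110010111
R = −(-105) = 105 = 0001101001
R = −(105) = -105 = 1110010111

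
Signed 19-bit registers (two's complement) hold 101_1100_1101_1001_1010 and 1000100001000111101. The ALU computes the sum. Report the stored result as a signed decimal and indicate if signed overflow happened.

135127; overflow

101_1100_1101_1001_1010 → 1011100110110011010 = -143974 (signed)
1000100001000111101 = -245187 (signed)
  1011100110110011010
+ 1000100001000111101
= 0100000111111010111  (discard carry-out 1)
Result 0100000111111010111: MSB = 0 → value 135127.
Both addends are negative but the stored result is non-negative: signed overflow. The true value -143974 + (-245187) = -389161 lies outside [-262144, 262143].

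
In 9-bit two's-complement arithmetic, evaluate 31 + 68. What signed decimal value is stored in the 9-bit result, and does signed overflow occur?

31 → 000011111
68 → 001000100
  000011111
+ 001000100
= 001100011
Result 001100011: MSB = 0 → value 99.
Both addends are non-negative and so is the stored result: no signed overflow.

99; no overflow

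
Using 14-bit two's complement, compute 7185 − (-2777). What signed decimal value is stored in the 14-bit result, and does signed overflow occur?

7185 → 01110000010001
-2777 → 11010100100111
Subtract via negate-and-add: invert 11010100100111 + 1 = 00101011011001 (i.e. 2777).
  01110000010001
+ 00101011011001
= 10011011101010
Result 10011011101010: MSB = 1 → 9962 − 16384 = -6422.
Both addends (after negating the subtrahend) are non-negative but the stored result is negative: signed overflow. The true value 7185 − (-2777) = 9962 lies outside [-8192, 8191].

-6422; overflow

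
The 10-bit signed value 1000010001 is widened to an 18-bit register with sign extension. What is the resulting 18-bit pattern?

111111111000010001

MSB of 1000010001 is 1; replicate it into the new high bits.
11111111|1000010001 → 111111111000010001 (still -495).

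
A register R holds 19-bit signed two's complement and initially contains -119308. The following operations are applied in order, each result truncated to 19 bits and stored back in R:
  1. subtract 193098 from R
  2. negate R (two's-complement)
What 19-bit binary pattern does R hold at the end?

1001100010001010110

Start: R = -119308 = 1100010110111110100.
R = -119308 − 193098 = -312406; wraps to 211882 = 0110011101110101010
R = −(211882) = -211882 = 1001100010001010110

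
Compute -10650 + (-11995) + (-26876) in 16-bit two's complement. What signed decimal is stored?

-10650 + (-11995) = -22645 (1010011110001011)
-22645 + (-26876) = -49521 → wraps to 16015 (0011111010001111)

16015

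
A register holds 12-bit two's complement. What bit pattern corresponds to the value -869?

110010011011

|-869| = 869 = 001101100101 in 12 bits.
Invert the bits: 110010011010. Add 1: 110010011011.
Check: 110010011011 reads as 3227 − 4096 = -869.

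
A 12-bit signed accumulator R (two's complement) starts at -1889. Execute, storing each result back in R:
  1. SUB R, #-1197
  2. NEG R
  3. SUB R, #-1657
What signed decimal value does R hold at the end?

-1747

Start: R = -1889 = 100010011111.
R = -1889 − (-1197) = -692 = 110101001100
R = −(-692) = 692 = 001010110100
R = 692 − (-1657) = 2349; wraps to -1747 = 100100101101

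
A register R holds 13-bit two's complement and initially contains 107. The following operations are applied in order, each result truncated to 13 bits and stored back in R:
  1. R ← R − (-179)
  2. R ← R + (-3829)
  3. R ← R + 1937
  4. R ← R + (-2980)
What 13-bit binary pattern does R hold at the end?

Start: R = 107 = 0000001101011.
R = 107 − (-179) = 286 = 0000100011110
R = 286 + (-3829) = -3543 = 1001000101001
R = -3543 + 1937 = -1606 = 1100110111010
R = -1606 + (-2980) = -4586; wraps to 3606 = 0111000010110

0111000010110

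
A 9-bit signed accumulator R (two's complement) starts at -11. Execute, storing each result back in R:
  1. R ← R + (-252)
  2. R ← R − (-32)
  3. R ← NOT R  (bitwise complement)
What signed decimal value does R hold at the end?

230

Start: R = -11 = 111110101.
R = -11 + (-252) = -263; wraps to 249 = 011111001
R = 249 − (-32) = 281; wraps to -231 = 100011001
R = NOT 100011001 = 011100110 = 230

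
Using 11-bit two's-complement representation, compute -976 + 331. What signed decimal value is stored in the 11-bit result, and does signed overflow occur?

-976 → 10000110000
331 → 00101001011
  10000110000
+ 00101001011
= 10101111011
Result 10101111011: MSB = 1 → 1403 − 2048 = -645.
Addends have opposite signs, so signed overflow cannot occur.

-645; no overflow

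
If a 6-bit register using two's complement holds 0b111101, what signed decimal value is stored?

MSB is 1, so the value is negative.
Unsigned reading: 61. Subtract 2^6 = 64: 61 − 64 = -3.

-3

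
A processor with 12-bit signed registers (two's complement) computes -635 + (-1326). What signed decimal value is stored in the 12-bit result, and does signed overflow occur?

-1961; no overflow

-635 → 110110000101
-1326 → 101011010010
  110110000101
+ 101011010010
= 100001010111  (discard carry-out 1)
Result 100001010111: MSB = 1 → 2135 − 4096 = -1961.
Both addends are negative and so is the stored result: no signed overflow.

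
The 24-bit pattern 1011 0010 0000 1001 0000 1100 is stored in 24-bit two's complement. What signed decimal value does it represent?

MSB is 1, so the value is negative.
Unsigned reading: 11667724. Subtract 2^24 = 16777216: 11667724 − 16777216 = -5109492.

-5109492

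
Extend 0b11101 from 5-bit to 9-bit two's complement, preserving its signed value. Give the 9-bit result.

MSB of 11101 is 1; replicate it into the new high bits.
1111|11101 → 111111101 (still -3).

111111101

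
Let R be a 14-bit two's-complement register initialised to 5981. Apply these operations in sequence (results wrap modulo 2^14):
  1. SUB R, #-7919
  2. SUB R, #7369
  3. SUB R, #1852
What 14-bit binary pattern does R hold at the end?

Start: R = 5981 = 01011101011101.
R = 5981 − (-7919) = 13900; wraps to -2484 = 11011001001100
R = -2484 − 7369 = -9853; wraps to 6531 = 01100110000011
R = 6531 − 1852 = 4679 = 01001001000111

01001001000111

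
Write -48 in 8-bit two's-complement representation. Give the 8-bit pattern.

11010000

|-48| = 48 = 00110000 in 8 bits.
Invert the bits: 11001111. Add 1: 11010000.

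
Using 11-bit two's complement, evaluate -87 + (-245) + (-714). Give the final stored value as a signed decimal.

1002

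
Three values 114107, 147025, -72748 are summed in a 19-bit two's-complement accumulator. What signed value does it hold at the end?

114107 + 147025 = 261132 (0111111110000001100)
261132 + (-72748) = 188384 (0101101111111100000)

188384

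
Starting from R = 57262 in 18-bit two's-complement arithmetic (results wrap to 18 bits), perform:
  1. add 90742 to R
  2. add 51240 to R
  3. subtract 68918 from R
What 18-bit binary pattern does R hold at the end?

011111110100010110

Start: R = 57262 = 001101111110101110.
R = 57262 + 90742 = 148004; wraps to -114140 = 100100001000100100
R = -114140 + 51240 = -62900 = 110000101001001100
R = -62900 − 68918 = -131818; wraps to 130326 = 011111110100010110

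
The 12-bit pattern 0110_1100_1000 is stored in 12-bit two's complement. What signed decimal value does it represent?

1736

MSB is 0, so the value is non-negative: 011011001000 = 1736.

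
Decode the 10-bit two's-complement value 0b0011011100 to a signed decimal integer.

MSB is 0, so the value is non-negative: 0011011100 = 220.

220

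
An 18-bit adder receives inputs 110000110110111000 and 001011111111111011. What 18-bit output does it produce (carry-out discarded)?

111100110110110011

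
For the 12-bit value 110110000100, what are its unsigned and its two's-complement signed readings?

unsigned = 3460, signed = -636

Unsigned: 110110000100 = 3460.
Signed: MSB=1 → 3460 − 4096 = -636.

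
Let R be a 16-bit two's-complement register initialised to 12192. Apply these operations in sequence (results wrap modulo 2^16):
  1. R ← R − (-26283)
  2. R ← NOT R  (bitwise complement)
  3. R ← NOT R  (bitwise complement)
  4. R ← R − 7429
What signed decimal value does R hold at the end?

31046

Start: R = 12192 = 0010111110100000.
R = 12192 − (-26283) = 38475; wraps to -27061 = 1001011001001011
R = NOT 1001011001001011 = 0110100110110100 = 27060
R = NOT 0110100110110100 = 1001011001001011 = -27061
R = -27061 − 7429 = -34490; wraps to 31046 = 0111100101000110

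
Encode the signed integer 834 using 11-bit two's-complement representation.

01101000010

834 is non-negative, so write it directly in 11 bits: 01101000010.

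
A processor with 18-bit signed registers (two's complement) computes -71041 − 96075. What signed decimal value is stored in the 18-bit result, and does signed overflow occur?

95028; overflow

-71041 → 101110101001111111
96075 → 010111011101001011
Subtract via negate-and-add: invert 010111011101001011 + 1 = 101000100010110101 (i.e. -96075).
  101110101001111111
+ 101000100010110101
= 010111001100110100  (discard carry-out 1)
Result 010111001100110100: MSB = 0 → value 95028.
Both addends (after negating the subtrahend) are negative but the stored result is non-negative: signed overflow. The true value -71041 − 96075 = -167116 lies outside [-131072, 131071].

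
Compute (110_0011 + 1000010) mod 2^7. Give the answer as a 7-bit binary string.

0100101

  1100011
+ 1000010
= 0100101  (discard carry-out 1)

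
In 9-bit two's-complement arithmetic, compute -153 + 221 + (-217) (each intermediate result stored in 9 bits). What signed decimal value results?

-149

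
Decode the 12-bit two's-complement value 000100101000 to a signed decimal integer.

MSB is 0, so the value is non-negative: 000100101000 = 296.

296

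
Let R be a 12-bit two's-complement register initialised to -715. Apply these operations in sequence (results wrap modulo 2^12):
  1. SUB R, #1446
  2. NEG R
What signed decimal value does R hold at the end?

Start: R = -715 = 110100110101.
R = -715 − 1446 = -2161; wraps to 1935 = 011110001111
R = −(1935) = -1935 = 100001110001

-1935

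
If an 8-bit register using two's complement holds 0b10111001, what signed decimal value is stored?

MSB is 1, so the value is negative.
Invert: 01000110. Add 1: 01000111 = 71. So the value is −71.

-71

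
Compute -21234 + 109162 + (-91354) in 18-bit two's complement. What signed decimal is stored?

-21234 + 109162 = 87928 (010101011101111000)
87928 + (-91354) = -3426 (111111001010011110)

-3426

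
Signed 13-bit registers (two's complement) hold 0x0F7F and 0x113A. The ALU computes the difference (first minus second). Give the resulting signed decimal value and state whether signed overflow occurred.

0x0F7F = 0111101111111 = 3967 (signed)
0x113A = 1000100111010 = -3782 (signed)
Subtract via negate-and-add: invert 1000100111010 + 1 = 0111011000110 (i.e. 3782).
  0111101111111
+ 0111011000110
= 1111001000101
Result 1111001000101: MSB = 1 → 7749 − 8192 = -443.
Both addends (after negating the subtrahend) are non-negative but the stored result is negative: signed overflow. The true value 3967 − (-3782) = 7749 lies outside [-4096, 4095].

-443; overflow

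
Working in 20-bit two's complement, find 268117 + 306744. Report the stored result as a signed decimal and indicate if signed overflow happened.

268117 → 01000001011101010101
306744 → 01001010111000111000
  01000001011101010101
+ 01001010111000111000
= 10001100010110001101
Result 10001100010110001101: MSB = 1 → 574861 − 1048576 = -473715.
Both addends are non-negative but the stored result is negative: signed overflow. The true value 268117 + 306744 = 574861 lies outside [-524288, 524287].

-473715; overflow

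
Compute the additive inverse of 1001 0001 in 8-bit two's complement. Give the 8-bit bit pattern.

Invert: 01101110. Add 1: 01101111.
Check: 10010001 = -111, 01101111 = 111.

01101111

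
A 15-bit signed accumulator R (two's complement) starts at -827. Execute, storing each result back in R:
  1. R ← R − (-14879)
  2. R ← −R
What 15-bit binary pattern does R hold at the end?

100100100011100

Start: R = -827 = 111110011000101.
R = -827 − (-14879) = 14052 = 011011011100100
R = −(14052) = -14052 = 100100100011100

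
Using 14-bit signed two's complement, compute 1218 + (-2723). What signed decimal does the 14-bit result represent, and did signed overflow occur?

-1505; no overflow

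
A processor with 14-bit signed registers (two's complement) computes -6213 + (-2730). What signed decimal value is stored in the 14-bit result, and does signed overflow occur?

-6213 → 10011110111011
-2730 → 11010101010110
  10011110111011
+ 11010101010110
= 01110100010001  (discard carry-out 1)
Result 01110100010001: MSB = 0 → value 7441.
Both addends are negative but the stored result is non-negative: signed overflow. The true value -6213 + (-2730) = -8943 lies outside [-8192, 8191].

7441; overflow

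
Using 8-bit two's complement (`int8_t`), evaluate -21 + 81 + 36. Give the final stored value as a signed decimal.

96

-21 + 81 = 60 (00111100)
60 + 36 = 96 (01100000)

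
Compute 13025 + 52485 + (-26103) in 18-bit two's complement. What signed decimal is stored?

39407

13025 + 52485 = 65510 (001111111111100110)
65510 + (-26103) = 39407 (001001100111101111)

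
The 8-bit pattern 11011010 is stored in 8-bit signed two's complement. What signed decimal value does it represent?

MSB is 1, so the value is negative.
Invert: 00100101. Add 1: 00100110 = 38. So the value is −38.

-38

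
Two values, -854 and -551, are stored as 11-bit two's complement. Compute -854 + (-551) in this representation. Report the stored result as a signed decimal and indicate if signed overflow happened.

643; overflow

-854 → 10010101010
-551 → 10111011001
  10010101010
+ 10111011001
= 01010000011  (discard carry-out 1)
Result 01010000011: MSB = 0 → value 643.
Both addends are negative but the stored result is non-negative: signed overflow. The true value -854 + (-551) = -1405 lies outside [-1024, 1023].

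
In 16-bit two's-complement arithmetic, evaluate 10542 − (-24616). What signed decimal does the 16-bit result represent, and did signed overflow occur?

-30378; overflow

10542 → 0010100100101110
-24616 → 1001111111011000
Subtract via negate-and-add: invert 1001111111011000 + 1 = 0110000000101000 (i.e. 24616).
  0010100100101110
+ 0110000000101000
= 1000100101010110
Result 1000100101010110: MSB = 1 → 35158 − 65536 = -30378.
Both addends (after negating the subtrahend) are non-negative but the stored result is negative: signed overflow. The true value 10542 − (-24616) = 35158 lies outside [-32768, 32767].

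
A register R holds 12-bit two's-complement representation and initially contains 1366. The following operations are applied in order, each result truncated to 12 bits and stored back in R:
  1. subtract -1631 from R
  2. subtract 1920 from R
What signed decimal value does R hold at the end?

1077

Start: R = 1366 = 010101010110.
R = 1366 − (-1631) = 2997; wraps to -1099 = 101110110101
R = -1099 − 1920 = -3019; wraps to 1077 = 010000110101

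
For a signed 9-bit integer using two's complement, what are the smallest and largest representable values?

Minimum: −2^8 = -256.
Maximum: 2^8 − 1 = 255.

min = -256, max = 255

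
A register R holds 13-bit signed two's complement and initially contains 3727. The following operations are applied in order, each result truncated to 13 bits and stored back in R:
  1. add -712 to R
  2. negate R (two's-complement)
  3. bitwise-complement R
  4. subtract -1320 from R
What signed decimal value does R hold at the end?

-3858

Start: R = 3727 = 0111010001111.
R = 3727 + (-712) = 3015 = 0101111000111
R = −(3015) = -3015 = 1010000111001
R = NOT 1010000111001 = 0101111000110 = 3014
R = 3014 − (-1320) = 4334; wraps to -3858 = 1000011101110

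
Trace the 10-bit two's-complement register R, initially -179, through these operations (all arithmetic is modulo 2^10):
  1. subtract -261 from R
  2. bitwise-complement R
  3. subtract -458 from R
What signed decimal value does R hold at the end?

375

Start: R = -179 = 1101001101.
R = -179 − (-261) = 82 = 0001010010
R = NOT 0001010010 = 1110101101 = -83
R = -83 − (-458) = 375 = 0101110111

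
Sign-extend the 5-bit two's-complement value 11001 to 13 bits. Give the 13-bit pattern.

MSB of 11001 is 1; replicate it into the new high bits.
11111111|11001 → 1111111111001 (still -7).

1111111111001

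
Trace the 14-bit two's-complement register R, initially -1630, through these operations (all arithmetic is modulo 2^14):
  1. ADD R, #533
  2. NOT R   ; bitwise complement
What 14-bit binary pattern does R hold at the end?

00010001001000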